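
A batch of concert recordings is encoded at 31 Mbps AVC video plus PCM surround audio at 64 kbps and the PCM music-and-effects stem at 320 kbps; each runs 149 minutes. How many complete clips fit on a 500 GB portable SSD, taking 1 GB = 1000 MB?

149 min = 8940 s
Audio total: 64 + 320 = 384 kbps = 0.384 Mbps.
Total bitrate: 31.384 Mbps.
Per item: 31.384 Mbps × 8940 s = 280,573 Mb = 35,072 MB.
Capacity: 500 GB = 4,000,000 Mb; 14.26 items → 14 complete.

14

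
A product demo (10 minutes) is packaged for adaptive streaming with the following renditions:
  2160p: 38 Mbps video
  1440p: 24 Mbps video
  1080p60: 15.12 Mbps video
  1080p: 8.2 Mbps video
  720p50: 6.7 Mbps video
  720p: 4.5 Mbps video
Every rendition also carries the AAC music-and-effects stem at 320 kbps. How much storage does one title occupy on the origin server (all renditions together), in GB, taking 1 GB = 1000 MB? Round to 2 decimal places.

7.38 GB

10 min = 600 s
Audio: 320 kbps = 0.320 Mbps.
Sum of rendition bitrates: (38+0.320) + (24+0.320) + (15.12+0.320) + (8.2+0.320) + (6.7+0.320) + (4.5+0.320) = 98.440 Mbps.
× 600 s = 59,064 Mb = 7,383 MB = 7.383 GB.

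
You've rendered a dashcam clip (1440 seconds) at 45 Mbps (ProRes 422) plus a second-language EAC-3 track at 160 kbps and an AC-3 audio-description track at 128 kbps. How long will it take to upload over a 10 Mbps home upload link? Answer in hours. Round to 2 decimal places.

Audio total: 160 + 128 = 288 kbps = 0.288 Mbps.
Total bitrate: 45.288 Mbps.
File: 45.288 Mbps × 1440 s = 65214.7 Mb.
At 10 Mbps: 65214.7 / 10 = 6521.5 s ≈ 1.81 hours.

1.81 hours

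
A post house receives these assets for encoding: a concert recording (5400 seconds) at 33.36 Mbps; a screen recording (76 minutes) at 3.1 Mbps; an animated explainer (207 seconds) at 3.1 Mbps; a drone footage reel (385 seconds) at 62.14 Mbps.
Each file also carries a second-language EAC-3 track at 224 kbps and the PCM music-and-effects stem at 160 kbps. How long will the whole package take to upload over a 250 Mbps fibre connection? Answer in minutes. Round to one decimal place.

Audio total: 224 + 160 = 384 kbps = 0.384 Mbps.
concert recording: 33.744 Mbps × 5400 s = 182217.6 Mb
screen recording: 3.484 Mbps × 4560 s = 15887.0 Mb
animated explainer: 3.484 Mbps × 207 s = 721.2 Mb
drone footage reel: 62.524 Mbps × 385 s = 24071.7 Mb
Total: 222897.6 Mb = 27862.2 MB.
At 250 Mbps: 222897.6 / 250 = 892 s ≈ 14.9 minutes.

14.9 minutes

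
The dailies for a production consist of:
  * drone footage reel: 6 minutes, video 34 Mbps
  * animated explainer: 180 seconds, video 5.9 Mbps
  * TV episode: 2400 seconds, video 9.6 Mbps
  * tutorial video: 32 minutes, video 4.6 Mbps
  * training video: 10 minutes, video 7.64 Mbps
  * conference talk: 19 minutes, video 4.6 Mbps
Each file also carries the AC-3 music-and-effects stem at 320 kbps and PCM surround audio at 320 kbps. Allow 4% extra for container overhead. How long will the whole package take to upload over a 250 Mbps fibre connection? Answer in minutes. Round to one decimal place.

4.1 minutes

Audio total: 320 + 320 = 640 kbps = 0.640 Mbps.
drone footage reel: 34.640 Mbps × 360 s × 1.04 = 12969.2 Mb
animated explainer: 6.540 Mbps × 180 s × 1.04 = 1224.3 Mb
TV episode: 10.240 Mbps × 2400 s × 1.04 = 25559.0 Mb
tutorial video: 5.240 Mbps × 1920 s × 1.04 = 10463.2 Mb
training video: 8.280 Mbps × 600 s × 1.04 = 5166.7 Mb
conference talk: 5.240 Mbps × 1140 s × 1.04 = 6212.5 Mb
Total: 61595.0 Mb = 7699.4 MB.
At 250 Mbps: 61595.0 / 250 = 246 s ≈ 4.11 minutes.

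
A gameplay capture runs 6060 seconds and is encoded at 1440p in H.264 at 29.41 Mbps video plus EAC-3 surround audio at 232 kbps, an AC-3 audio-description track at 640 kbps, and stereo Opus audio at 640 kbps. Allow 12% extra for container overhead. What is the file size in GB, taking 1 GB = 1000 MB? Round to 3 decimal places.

26.234 GB

Audio total: 232 + 640 + 640 = 1512 kbps = 1.512 Mbps.
Total bitrate: 29.41 + 1.512 = 30.922 Mbps.
Stream data: 30.922 Mbps × 6060 s = 187387.3 Mb.
With 12% container overhead: ×1.12.
209,874 Mb ÷ 8 = 26,234 MB → 26.23 GB.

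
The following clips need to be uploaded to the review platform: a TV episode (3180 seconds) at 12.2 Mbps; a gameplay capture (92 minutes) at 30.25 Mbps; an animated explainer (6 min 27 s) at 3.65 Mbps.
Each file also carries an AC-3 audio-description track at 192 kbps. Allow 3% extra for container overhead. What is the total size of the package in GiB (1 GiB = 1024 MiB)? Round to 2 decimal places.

25.05 GiB

Audio: 192 kbps = 0.192 Mbps.
TV episode: 12.392 Mbps × 3180 s × 1.03 = 40588.8 Mb
gameplay capture: 30.442 Mbps × 5520 s × 1.03 = 173081.0 Mb
animated explainer: 3.842 Mbps × 387 s × 1.03 = 1531.5 Mb
Total: 215201.3 Mb = 26900.2 MB.
= 25.05 GiB.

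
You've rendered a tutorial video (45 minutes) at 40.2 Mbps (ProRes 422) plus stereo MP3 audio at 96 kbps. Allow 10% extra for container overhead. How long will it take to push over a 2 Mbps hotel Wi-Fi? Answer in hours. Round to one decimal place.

16.6 hours

45 min = 2700 s
Audio: 96 kbps = 0.096 Mbps.
Total bitrate: 40.296 Mbps.
File: 40.296 Mbps × 2700 s = 108799.2 Mb.
With 10% container overhead: ×1.10. → 119679.1 Mb.
At 2 Mbps: 119679.1 / 2 = 59839.6 s ≈ 16.6 hours.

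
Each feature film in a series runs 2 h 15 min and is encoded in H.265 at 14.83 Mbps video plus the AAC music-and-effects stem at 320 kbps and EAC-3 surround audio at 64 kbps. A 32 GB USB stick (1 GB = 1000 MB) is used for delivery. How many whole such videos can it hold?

2 h 15 min = 135 min = 8100 s
Audio total: 320 + 64 = 384 kbps = 0.384 Mbps.
Total bitrate: 15.214 Mbps.
Per item: 15.214 Mbps × 8100 s = 123,233 Mb = 15,404 MB.
Capacity: 32 GB = 256,000 Mb; 2.08 items → 2 complete.

2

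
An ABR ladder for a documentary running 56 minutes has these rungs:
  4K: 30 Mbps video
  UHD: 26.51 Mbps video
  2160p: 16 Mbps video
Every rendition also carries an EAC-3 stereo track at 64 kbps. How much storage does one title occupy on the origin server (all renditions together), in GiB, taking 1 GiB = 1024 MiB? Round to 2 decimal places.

28.44 GiB

56 min = 3360 s
Audio: 64 kbps = 0.064 Mbps.
Sum of rendition bitrates: (30+0.064) + (26.51+0.064) + (16+0.064) = 72.702 Mbps.
× 3360 s = 244,279 Mb = 30,535 MB = 28.44 GiB.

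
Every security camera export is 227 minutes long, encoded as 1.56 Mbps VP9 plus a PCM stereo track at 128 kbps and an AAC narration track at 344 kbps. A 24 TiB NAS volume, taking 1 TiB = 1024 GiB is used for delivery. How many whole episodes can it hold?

227 min = 13620 s
Audio total: 128 + 344 = 472 kbps = 0.472 Mbps.
Total bitrate: 2.032 Mbps.
Per item: 2.032 Mbps × 13620 s = 27,676 Mb = 3,459 MB.
Capacity: 24 TiB = 211,106,233 Mb; 7627.82 items → 7627 complete.

7627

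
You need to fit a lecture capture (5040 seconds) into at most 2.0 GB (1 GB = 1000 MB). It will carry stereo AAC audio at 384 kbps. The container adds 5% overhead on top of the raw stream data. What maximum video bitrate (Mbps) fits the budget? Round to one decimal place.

Budget: 2.0 GB = 16000.0 Mb.
Stream payload after overhead: 16000.0 / 1.05 = 15238.1 Mb.
Total bitrate budget: 15238.1 Mb / 5040 s = 3.023 Mbps.
Audio: 384 kbps = 0.384 Mbps.
Video: 3.023 − 0.384 = 2.639 Mbps.

2.6 Mbps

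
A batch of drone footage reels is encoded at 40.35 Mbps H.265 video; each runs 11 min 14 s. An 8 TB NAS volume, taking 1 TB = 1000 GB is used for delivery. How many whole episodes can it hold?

2353

11 min 14 s = 674 s
Per item: 40.350 Mbps × 674 s = 27,196 Mb = 3,399 MB.
Capacity: 8 TB = 64,000,000 Mb; 2353.30 items → 2353 complete.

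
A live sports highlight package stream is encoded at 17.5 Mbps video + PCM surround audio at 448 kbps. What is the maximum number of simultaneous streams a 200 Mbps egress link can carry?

Audio: 448 kbps = 0.448 Mbps.
Per-viewer media rate: 17.948 Mbps.
200 Mbps = 200.0 Mbps; 200.0 / 17.948 = 11.14 → 11 viewers.

11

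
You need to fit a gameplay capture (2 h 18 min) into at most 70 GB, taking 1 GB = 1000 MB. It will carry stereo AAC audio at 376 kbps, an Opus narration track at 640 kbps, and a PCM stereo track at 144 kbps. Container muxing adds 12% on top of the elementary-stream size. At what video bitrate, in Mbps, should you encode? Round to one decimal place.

59.2 Mbps

Budget: 70 GB = 560000.0 Mb.
Stream payload after overhead: 560000.0 / 1.12 = 500000.0 Mb.
2 h 18 min = 138 min = 8280 s
Total bitrate budget: 500000.0 Mb / 8280 s = 60.386 Mbps.
Audio total: 376 + 640 + 144 = 1160 kbps = 1.160 Mbps.
Video: 60.386 − 1.160 = 59.226 Mbps.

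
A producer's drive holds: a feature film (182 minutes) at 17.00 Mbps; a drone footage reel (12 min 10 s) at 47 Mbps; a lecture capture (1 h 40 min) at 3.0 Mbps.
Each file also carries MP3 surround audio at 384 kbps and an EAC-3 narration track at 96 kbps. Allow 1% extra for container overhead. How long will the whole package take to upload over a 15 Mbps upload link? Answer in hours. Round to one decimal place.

Audio total: 384 + 96 = 480 kbps = 0.480 Mbps.
feature film: 17.480 Mbps × 10920 s × 1.01 = 192790.4 Mb
drone footage reel: 47.480 Mbps × 730 s × 1.01 = 35007.0 Mb
lecture capture: 3.480 Mbps × 6000 s × 1.01 = 21088.8 Mb
Total: 248886.2 Mb = 31110.8 MB.
At 15 Mbps: 248886.2 / 15 = 16592 s ≈ 4.61 hours.

4.6 hours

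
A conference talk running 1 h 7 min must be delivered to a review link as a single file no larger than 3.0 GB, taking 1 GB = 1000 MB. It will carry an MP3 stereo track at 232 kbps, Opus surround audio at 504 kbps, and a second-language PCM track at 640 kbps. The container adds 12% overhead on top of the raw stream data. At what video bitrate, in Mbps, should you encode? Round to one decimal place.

4.0 Mbps

Budget: 3.0 GB = 24000.0 Mb.
Stream payload after overhead: 24000.0 / 1.12 = 21428.6 Mb.
1 h 7 min = 67 min = 4020 s
Total bitrate budget: 21428.6 Mb / 4020 s = 5.330 Mbps.
Audio total: 232 + 504 + 640 = 1376 kbps = 1.376 Mbps.
Video: 5.330 − 1.376 = 3.954 Mbps.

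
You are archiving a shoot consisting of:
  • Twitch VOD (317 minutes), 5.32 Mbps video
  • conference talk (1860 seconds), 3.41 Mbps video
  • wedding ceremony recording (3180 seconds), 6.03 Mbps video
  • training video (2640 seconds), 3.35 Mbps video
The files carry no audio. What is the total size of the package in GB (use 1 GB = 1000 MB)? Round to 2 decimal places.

16.94 GB

Twitch VOD: 5.320 Mbps × 19020 s = 101186.4 Mb
conference talk: 3.410 Mbps × 1860 s = 6342.6 Mb
wedding ceremony recording: 6.030 Mbps × 3180 s = 19175.4 Mb
training video: 3.350 Mbps × 2640 s = 8844.0 Mb
Total: 135548.4 Mb = 16943.5 MB.
= 16.94 GB.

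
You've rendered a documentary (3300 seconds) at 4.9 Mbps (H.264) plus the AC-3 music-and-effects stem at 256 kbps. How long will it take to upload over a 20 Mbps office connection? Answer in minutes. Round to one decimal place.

14.2 minutes

Audio: 256 kbps = 0.256 Mbps.
Total bitrate: 5.156 Mbps.
File: 5.156 Mbps × 3300 s = 17014.8 Mb.
At 20 Mbps: 17014.8 / 20 = 850.7 s ≈ 14.2 minutes.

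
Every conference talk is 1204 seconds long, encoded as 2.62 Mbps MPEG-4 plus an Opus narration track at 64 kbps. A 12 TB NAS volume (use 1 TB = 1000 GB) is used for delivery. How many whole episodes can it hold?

29707

Audio: 64 kbps = 0.064 Mbps.
Total bitrate: 2.684 Mbps.
Per item: 2.684 Mbps × 1204 s = 3,232 Mb = 403.9 MB.
Capacity: 12 TB = 96,000,000 Mb; 29707.24 items → 29707 complete.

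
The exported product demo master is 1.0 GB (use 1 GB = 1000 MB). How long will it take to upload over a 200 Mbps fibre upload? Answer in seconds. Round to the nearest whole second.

40 seconds

File: 1.0 GB = 8000.0 Mb.
At 200 Mbps: 8000.0 / 200 = 40.0 s ≈ 40 seconds.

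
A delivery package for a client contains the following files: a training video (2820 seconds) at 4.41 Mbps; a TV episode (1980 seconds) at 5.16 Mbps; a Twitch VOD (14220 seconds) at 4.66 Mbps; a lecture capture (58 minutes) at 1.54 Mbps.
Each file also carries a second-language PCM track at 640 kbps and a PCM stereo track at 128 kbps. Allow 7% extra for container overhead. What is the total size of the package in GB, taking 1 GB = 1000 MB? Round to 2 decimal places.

Audio total: 640 + 128 = 768 kbps = 0.768 Mbps.
training video: 5.178 Mbps × 2820 s × 1.07 = 15624.1 Mb
TV episode: 5.928 Mbps × 1980 s × 1.07 = 12559.1 Mb
Twitch VOD: 5.428 Mbps × 14220 s × 1.07 = 82589.2 Mb
lecture capture: 2.308 Mbps × 3480 s × 1.07 = 8594.1 Mb
Total: 119366.4 Mb = 14920.8 MB.
= 14.92 GB.

14.92 GB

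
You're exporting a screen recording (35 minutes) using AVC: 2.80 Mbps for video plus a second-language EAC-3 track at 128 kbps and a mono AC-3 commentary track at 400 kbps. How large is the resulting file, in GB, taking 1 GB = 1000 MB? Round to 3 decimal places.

0.874 GB

35 min = 2100 s
Audio total: 128 + 400 = 528 kbps = 0.528 Mbps.
Total bitrate: 2.80 + 0.528 = 3.328 Mbps.
Stream data: 3.328 Mbps × 2100 s = 6988.8 Mb.
6,989 Mb ÷ 8 = 873.6 MB → 0.8736 GB.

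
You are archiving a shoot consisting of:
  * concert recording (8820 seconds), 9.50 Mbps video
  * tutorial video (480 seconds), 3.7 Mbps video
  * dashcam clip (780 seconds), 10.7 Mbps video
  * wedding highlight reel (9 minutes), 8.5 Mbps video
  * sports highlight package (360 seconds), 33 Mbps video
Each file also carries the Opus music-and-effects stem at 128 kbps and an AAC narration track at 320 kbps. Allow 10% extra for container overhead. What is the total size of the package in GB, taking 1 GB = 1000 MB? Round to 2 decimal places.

Audio total: 128 + 320 = 448 kbps = 0.448 Mbps.
concert recording: 9.948 Mbps × 8820 s × 1.10 = 96515.5 Mb
tutorial video: 4.148 Mbps × 480 s × 1.10 = 2190.1 Mb
dashcam clip: 11.148 Mbps × 780 s × 1.10 = 9565.0 Mb
wedding highlight reel: 8.948 Mbps × 540 s × 1.10 = 5315.1 Mb
sports highlight package: 33.448 Mbps × 360 s × 1.10 = 13245.4 Mb
Total: 126831.1 Mb = 15853.9 MB.
= 15.85 GB.

15.85 GB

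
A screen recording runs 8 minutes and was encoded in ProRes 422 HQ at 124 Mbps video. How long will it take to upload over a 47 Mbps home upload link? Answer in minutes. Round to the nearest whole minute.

21 minutes

8 min = 480 s
File: 124.000 Mbps × 480 s = 59520.0 Mb.
At 47 Mbps: 59520.0 / 47 = 1266.4 s ≈ 21.1 minutes.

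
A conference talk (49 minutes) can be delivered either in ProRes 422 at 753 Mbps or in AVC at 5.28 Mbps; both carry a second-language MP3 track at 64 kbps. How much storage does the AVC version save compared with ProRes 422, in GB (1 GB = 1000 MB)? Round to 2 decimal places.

49 min = 2940 s
Audio: 64 kbps = 0.064 Mbps.
ProRes 422: 753.064 Mbps × 2940 s = 2214008.2 Mb = 276.751 GB.
AVC: 5.344 Mbps × 2940 s = 15711.4 Mb = 1.964 GB.
Saving: 276.751 − 1.964 = 274.787 GB.

274.79 GB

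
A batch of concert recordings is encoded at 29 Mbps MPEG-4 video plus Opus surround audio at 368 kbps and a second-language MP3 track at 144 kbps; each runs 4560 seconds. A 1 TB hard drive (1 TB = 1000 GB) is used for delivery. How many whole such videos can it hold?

Audio total: 368 + 144 = 512 kbps = 0.512 Mbps.
Total bitrate: 29.512 Mbps.
Per item: 29.512 Mbps × 4560 s = 134,575 Mb = 16,822 MB.
Capacity: 1 TB = 8,000,000 Mb; 59.45 items → 59 complete.

59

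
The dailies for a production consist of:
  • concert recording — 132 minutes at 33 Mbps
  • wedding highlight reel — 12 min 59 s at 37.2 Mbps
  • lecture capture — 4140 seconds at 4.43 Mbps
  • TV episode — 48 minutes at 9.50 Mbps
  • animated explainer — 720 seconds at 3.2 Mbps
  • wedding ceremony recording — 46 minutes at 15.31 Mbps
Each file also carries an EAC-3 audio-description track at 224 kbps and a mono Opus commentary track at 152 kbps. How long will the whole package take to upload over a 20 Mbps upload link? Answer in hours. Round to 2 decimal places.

5.39 hours

Audio total: 224 + 152 = 376 kbps = 0.376 Mbps.
concert recording: 33.376 Mbps × 7920 s = 264337.9 Mb
wedding highlight reel: 37.576 Mbps × 779 s = 29271.7 Mb
lecture capture: 4.806 Mbps × 4140 s = 19896.8 Mb
TV episode: 9.876 Mbps × 2880 s = 28442.9 Mb
animated explainer: 3.576 Mbps × 720 s = 2574.7 Mb
wedding ceremony recording: 15.686 Mbps × 2760 s = 43293.4 Mb
Total: 387817.4 Mb = 48477.2 MB.
At 20 Mbps: 387817.4 / 20 = 19391 s ≈ 5.39 hours.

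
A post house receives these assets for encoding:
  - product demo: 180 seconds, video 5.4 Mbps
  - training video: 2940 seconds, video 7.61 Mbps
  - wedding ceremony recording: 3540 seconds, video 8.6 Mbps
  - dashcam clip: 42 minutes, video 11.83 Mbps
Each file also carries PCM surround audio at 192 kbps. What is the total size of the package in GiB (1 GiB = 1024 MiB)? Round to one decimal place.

Audio: 192 kbps = 0.192 Mbps.
product demo: 5.592 Mbps × 180 s = 1006.6 Mb
training video: 7.802 Mbps × 2940 s = 22937.9 Mb
wedding ceremony recording: 8.792 Mbps × 3540 s = 31123.7 Mb
dashcam clip: 12.022 Mbps × 2520 s = 30295.4 Mb
Total: 85363.6 Mb = 10670.4 MB.
= 9.938 GiB.

9.9 GiB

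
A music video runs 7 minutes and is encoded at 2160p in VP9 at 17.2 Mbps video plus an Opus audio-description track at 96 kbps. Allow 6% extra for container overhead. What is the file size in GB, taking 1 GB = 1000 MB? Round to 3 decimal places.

0.963 GB

7 min = 420 s
Audio: 96 kbps = 0.096 Mbps.
Total bitrate: 17.2 + 0.096 = 17.296 Mbps.
Stream data: 17.296 Mbps × 420 s = 7264.3 Mb.
With 6% container overhead: ×1.06.
7,700 Mb ÷ 8 = 962.5 MB → 0.9625 GB.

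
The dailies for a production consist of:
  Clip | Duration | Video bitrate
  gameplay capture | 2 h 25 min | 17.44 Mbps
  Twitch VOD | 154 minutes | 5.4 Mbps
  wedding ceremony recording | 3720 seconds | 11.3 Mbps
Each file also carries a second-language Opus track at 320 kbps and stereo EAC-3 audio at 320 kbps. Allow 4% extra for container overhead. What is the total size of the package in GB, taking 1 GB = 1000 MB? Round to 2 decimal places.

33.48 GB

Audio total: 320 + 320 = 640 kbps = 0.640 Mbps.
gameplay capture: 18.080 Mbps × 8700 s × 1.04 = 163587.8 Mb
Twitch VOD: 6.040 Mbps × 9240 s × 1.04 = 58042.0 Mb
wedding ceremony recording: 11.940 Mbps × 3720 s × 1.04 = 46193.5 Mb
Total: 267823.3 Mb = 33477.9 MB.
= 33.48 GB.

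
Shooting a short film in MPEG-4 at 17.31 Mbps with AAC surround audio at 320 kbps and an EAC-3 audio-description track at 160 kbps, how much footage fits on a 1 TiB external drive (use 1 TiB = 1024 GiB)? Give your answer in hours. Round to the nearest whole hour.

Audio total: 320 + 160 = 480 kbps = 0.480 Mbps.
Total bitrate: 17.31 + 0.480 = 17.790 Mbps.
Capacity: 1 TiB = 8,796,093 Mb.
Recording time: 8,796,093 / 17.790 = 494,440 s ≈ 137 hours.

137 hours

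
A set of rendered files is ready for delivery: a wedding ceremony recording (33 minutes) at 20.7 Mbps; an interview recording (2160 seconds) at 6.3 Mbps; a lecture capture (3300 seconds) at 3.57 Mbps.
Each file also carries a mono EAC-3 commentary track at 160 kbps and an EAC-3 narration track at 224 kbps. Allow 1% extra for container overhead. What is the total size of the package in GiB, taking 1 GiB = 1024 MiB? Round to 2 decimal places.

Audio total: 160 + 224 = 384 kbps = 0.384 Mbps.
wedding ceremony recording: 21.084 Mbps × 1980 s × 1.01 = 42163.8 Mb
interview recording: 6.684 Mbps × 2160 s × 1.01 = 14581.8 Mb
lecture capture: 3.954 Mbps × 3300 s × 1.01 = 13178.7 Mb
Total: 69924.3 Mb = 8740.5 MB.
= 8.140 GiB.

8.14 GiB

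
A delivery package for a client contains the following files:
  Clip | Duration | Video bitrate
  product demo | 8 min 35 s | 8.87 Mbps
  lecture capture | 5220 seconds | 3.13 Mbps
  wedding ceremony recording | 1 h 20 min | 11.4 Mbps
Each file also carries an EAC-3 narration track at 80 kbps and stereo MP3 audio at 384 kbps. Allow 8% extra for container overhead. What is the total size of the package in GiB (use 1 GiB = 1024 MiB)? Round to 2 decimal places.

Audio total: 80 + 384 = 464 kbps = 0.464 Mbps.
product demo: 9.334 Mbps × 515 s × 1.08 = 5191.6 Mb
lecture capture: 3.594 Mbps × 5220 s × 1.08 = 20261.5 Mb
wedding ceremony recording: 11.864 Mbps × 4800 s × 1.08 = 61503.0 Mb
Total: 86956.1 Mb = 10869.5 MB.
= 10.12 GiB.

10.12 GiB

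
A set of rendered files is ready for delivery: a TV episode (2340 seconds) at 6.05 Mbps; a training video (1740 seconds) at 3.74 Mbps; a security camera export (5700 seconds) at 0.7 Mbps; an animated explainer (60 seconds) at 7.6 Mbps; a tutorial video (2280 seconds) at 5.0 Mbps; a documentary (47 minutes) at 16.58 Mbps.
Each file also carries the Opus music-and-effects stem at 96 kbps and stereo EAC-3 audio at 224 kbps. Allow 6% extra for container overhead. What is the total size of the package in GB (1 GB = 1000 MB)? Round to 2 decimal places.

11.67 GB

Audio total: 96 + 224 = 320 kbps = 0.320 Mbps.
TV episode: 6.370 Mbps × 2340 s × 1.06 = 15800.1 Mb
training video: 4.060 Mbps × 1740 s × 1.06 = 7488.3 Mb
security camera export: 1.020 Mbps × 5700 s × 1.06 = 6162.8 Mb
animated explainer: 7.920 Mbps × 60 s × 1.06 = 503.7 Mb
tutorial video: 5.320 Mbps × 2280 s × 1.06 = 12857.4 Mb
documentary: 16.900 Mbps × 2820 s × 1.06 = 50517.5 Mb
Total: 93329.8 Mb = 11666.2 MB.
= 11.67 GB.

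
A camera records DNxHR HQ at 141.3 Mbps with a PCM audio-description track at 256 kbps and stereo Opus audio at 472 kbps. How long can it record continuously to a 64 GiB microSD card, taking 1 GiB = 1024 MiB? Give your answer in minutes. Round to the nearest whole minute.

Audio total: 256 + 472 = 728 kbps = 0.728 Mbps.
Total bitrate: 141.3 + 0.728 = 142.028 Mbps.
Capacity: 64 GiB = 549,756 Mb.
Recording time: 549,756 / 142.028 = 3,871 s ≈ 64.5 minutes.

65 minutes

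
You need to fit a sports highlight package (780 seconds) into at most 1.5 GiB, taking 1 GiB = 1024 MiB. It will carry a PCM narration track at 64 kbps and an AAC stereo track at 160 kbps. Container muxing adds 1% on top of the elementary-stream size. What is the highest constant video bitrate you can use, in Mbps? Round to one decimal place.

16.1 Mbps

Budget: 1.5 GiB = 12884.9 Mb.
Stream payload after overhead: 12884.9 / 1.01 = 12757.3 Mb.
Total bitrate budget: 12757.3 Mb / 780 s = 16.356 Mbps.
Audio total: 64 + 160 = 224 kbps = 0.224 Mbps.
Video: 16.356 − 0.224 = 16.132 Mbps.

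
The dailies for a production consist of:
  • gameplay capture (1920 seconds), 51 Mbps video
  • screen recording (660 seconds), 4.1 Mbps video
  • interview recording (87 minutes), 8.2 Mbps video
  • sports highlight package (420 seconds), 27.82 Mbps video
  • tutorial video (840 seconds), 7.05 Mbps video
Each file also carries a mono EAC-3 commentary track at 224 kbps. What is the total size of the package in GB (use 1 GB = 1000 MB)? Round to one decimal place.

20.4 GB

Audio: 224 kbps = 0.224 Mbps.
gameplay capture: 51.224 Mbps × 1920 s = 98350.1 Mb
screen recording: 4.324 Mbps × 660 s = 2853.8 Mb
interview recording: 8.424 Mbps × 5220 s = 43973.3 Mb
sports highlight package: 28.044 Mbps × 420 s = 11778.5 Mb
tutorial video: 7.274 Mbps × 840 s = 6110.2 Mb
Total: 163065.8 Mb = 20383.2 MB.
= 20.38 GB.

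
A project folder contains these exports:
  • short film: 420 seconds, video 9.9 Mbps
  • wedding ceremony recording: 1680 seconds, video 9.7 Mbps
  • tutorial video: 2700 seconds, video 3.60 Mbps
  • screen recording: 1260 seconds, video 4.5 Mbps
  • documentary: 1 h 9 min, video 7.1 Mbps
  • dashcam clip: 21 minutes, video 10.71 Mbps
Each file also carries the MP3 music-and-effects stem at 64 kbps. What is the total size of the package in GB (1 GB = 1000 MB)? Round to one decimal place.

9.9 GB

Audio: 64 kbps = 0.064 Mbps.
short film: 9.964 Mbps × 420 s = 4184.9 Mb
wedding ceremony recording: 9.764 Mbps × 1680 s = 16403.5 Mb
tutorial video: 3.664 Mbps × 2700 s = 9892.8 Mb
screen recording: 4.564 Mbps × 1260 s = 5750.6 Mb
documentary: 7.164 Mbps × 4140 s = 29659.0 Mb
dashcam clip: 10.774 Mbps × 1260 s = 13575.2 Mb
Total: 79466.0 Mb = 9933.3 MB.
= 9.933 GB.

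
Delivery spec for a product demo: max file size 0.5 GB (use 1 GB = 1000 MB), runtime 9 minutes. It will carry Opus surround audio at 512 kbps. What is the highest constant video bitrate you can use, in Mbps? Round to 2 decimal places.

Budget: 0.5 GB = 4000.0 Mb.
9 min = 540 s
Total bitrate budget: 4000.0 Mb / 540 s = 7.407 Mbps.
Audio: 512 kbps = 0.512 Mbps.
Video: 7.407 − 0.512 = 6.895 Mbps.

6.90 Mbps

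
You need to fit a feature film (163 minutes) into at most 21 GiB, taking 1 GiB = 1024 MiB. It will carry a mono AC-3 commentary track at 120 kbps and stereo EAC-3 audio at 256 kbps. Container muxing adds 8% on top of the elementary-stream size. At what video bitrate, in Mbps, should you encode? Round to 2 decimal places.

Budget: 21 GiB = 180388.6 Mb.
Stream payload after overhead: 180388.6 / 1.08 = 167026.5 Mb.
163 min = 9780 s
Total bitrate budget: 167026.5 Mb / 9780 s = 17.078 Mbps.
Audio total: 120 + 256 = 376 kbps = 0.376 Mbps.
Video: 17.078 − 0.376 = 16.702 Mbps.

16.70 Mbps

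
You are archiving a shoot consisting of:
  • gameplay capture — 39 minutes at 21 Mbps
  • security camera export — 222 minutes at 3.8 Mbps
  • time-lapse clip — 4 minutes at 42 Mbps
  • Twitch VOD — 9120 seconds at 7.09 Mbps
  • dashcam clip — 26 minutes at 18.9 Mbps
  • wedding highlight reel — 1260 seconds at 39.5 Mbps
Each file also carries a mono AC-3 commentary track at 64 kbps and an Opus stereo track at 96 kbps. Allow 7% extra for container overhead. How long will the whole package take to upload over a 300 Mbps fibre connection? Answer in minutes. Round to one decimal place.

15.3 minutes

Audio total: 64 + 96 = 160 kbps = 0.160 Mbps.
gameplay capture: 21.160 Mbps × 2340 s × 1.07 = 52980.4 Mb
security camera export: 3.960 Mbps × 13320 s × 1.07 = 56439.5 Mb
time-lapse clip: 42.160 Mbps × 240 s × 1.07 = 10826.7 Mb
Twitch VOD: 7.250 Mbps × 9120 s × 1.07 = 70748.4 Mb
dashcam clip: 19.060 Mbps × 1560 s × 1.07 = 31815.0 Mb
wedding highlight reel: 39.660 Mbps × 1260 s × 1.07 = 53469.6 Mb
Total: 276279.6 Mb = 34534.9 MB.
At 300 Mbps: 276279.6 / 300 = 921 s ≈ 15.3 minutes.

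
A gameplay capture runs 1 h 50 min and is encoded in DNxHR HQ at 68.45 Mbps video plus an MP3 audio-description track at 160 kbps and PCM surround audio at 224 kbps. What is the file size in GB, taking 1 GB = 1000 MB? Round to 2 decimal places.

56.79 GB

1 h 50 min = 110 min = 6600 s
Audio total: 160 + 224 = 384 kbps = 0.384 Mbps.
Total bitrate: 68.45 + 0.384 = 68.834 Mbps.
Stream data: 68.834 Mbps × 6600 s = 454304.4 Mb.
454,304 Mb ÷ 8 = 56,788 MB → 56.79 GB.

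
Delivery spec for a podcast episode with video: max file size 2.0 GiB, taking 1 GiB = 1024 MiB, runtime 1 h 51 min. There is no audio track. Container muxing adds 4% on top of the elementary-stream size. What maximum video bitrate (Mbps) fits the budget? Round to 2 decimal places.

2.48 Mbps

Budget: 2.0 GiB = 17179.9 Mb.
Stream payload after overhead: 17179.9 / 1.04 = 16519.1 Mb.
1 h 51 min = 111 min = 6660 s
Total bitrate budget: 16519.1 Mb / 6660 s = 2.480 Mbps.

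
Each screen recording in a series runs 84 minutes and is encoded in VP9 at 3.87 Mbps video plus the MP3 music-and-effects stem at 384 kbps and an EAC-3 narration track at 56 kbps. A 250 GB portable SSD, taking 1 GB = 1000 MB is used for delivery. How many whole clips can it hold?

84 min = 5040 s
Audio total: 384 + 56 = 440 kbps = 0.440 Mbps.
Total bitrate: 4.310 Mbps.
Per item: 4.310 Mbps × 5040 s = 21,722 Mb = 2,715 MB.
Capacity: 250 GB = 2,000,000 Mb; 92.07 items → 92 complete.

92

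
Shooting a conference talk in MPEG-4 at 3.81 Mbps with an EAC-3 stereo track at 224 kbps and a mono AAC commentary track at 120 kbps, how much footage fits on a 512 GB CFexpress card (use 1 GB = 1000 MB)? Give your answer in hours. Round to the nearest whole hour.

274 hours

Audio total: 224 + 120 = 344 kbps = 0.344 Mbps.
Total bitrate: 3.81 + 0.344 = 4.154 Mbps.
Capacity: 512 GB = 4,096,000 Mb.
Recording time: 4,096,000 / 4.154 = 986,038 s ≈ 274 hours.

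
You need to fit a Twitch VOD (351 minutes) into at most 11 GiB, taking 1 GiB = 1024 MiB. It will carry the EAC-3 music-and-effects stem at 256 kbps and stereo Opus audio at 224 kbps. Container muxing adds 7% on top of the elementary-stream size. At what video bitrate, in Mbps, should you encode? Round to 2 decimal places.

Budget: 11 GiB = 94489.3 Mb.
Stream payload after overhead: 94489.3 / 1.07 = 88307.7 Mb.
351 min = 21060 s
Total bitrate budget: 88307.7 Mb / 21060 s = 4.193 Mbps.
Audio total: 256 + 224 = 480 kbps = 0.480 Mbps.
Video: 4.193 − 0.480 = 3.713 Mbps.

3.71 Mbps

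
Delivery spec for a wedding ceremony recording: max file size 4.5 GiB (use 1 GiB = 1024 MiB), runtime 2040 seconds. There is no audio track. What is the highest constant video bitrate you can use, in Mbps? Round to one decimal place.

18.9 Mbps

Budget: 4.5 GiB = 38654.7 Mb.
Total bitrate budget: 38654.7 Mb / 2040 s = 18.948 Mbps.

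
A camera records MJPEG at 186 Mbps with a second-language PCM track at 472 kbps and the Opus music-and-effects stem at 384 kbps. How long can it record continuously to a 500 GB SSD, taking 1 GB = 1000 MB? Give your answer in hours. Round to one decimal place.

Audio total: 472 + 384 = 856 kbps = 0.856 Mbps.
Total bitrate: 186 + 0.856 = 186.856 Mbps.
Capacity: 500 GB = 4,000,000 Mb.
Recording time: 4,000,000 / 186.856 = 21,407 s ≈ 5.95 hours.

5.9 hours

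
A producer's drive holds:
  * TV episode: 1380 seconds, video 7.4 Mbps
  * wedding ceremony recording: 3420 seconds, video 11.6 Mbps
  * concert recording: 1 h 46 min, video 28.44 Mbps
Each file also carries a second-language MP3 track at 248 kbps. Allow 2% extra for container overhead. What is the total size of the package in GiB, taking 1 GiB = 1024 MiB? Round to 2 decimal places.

27.73 GiB

Audio: 248 kbps = 0.248 Mbps.
TV episode: 7.648 Mbps × 1380 s × 1.02 = 10765.3 Mb
wedding ceremony recording: 11.848 Mbps × 3420 s × 1.02 = 41330.6 Mb
concert recording: 28.688 Mbps × 6360 s × 1.02 = 186104.8 Mb
Total: 238200.7 Mb = 29775.1 MB.
= 27.73 GiB.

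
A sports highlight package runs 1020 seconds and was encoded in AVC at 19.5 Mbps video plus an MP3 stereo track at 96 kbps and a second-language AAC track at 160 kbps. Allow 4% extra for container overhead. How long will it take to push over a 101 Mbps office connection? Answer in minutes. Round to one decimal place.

3.5 minutes

Audio total: 96 + 160 = 256 kbps = 0.256 Mbps.
Total bitrate: 19.756 Mbps.
File: 19.756 Mbps × 1020 s = 20151.1 Mb.
With 4% container overhead: ×1.04. → 20957.2 Mb.
At 101 Mbps: 20957.2 / 101 = 207.5 s ≈ 3.46 minutes.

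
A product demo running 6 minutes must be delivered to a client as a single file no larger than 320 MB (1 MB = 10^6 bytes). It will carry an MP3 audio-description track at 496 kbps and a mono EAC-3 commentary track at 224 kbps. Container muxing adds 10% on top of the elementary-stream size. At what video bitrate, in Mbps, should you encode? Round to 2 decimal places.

Budget: 320 MB = 2560.0 Mb.
Stream payload after overhead: 2560.0 / 1.10 = 2327.3 Mb.
6 min = 360 s
Total bitrate budget: 2327.3 Mb / 360 s = 6.465 Mbps.
Audio total: 496 + 224 = 720 kbps = 0.720 Mbps.
Video: 6.465 − 0.720 = 5.745 Mbps.

5.74 Mbps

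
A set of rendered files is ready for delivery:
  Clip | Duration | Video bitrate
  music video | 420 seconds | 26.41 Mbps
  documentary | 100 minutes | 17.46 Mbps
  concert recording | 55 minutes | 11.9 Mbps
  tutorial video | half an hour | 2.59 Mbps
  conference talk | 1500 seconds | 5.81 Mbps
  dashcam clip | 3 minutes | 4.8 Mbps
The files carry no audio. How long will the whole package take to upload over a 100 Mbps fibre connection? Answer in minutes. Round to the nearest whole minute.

28 minutes

music video: 26.410 Mbps × 420 s = 11092.2 Mb
documentary: 17.460 Mbps × 6000 s = 104760.0 Mb
concert recording: 11.900 Mbps × 3300 s = 39270.0 Mb
tutorial video: 2.590 Mbps × 1800 s = 4662.0 Mb
conference talk: 5.810 Mbps × 1500 s = 8715.0 Mb
dashcam clip: 4.800 Mbps × 180 s = 864.0 Mb
Total: 169363.2 Mb = 21170.4 MB.
At 100 Mbps: 169363.2 / 100 = 1694 s ≈ 28.2 minutes.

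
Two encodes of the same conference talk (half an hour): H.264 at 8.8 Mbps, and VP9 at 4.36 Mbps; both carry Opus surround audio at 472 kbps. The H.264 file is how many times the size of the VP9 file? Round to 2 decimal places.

1.92

30 min = 1800 s
Audio: 472 kbps = 0.472 Mbps.
H.264: 9.272 Mbps × 1800 s = 16689.6 Mb = 2.086 GB.
VP9: 4.832 Mbps × 1800 s = 8697.6 Mb = 1.087 GB.
Ratio: 2.086 / 1.087 = 1.919.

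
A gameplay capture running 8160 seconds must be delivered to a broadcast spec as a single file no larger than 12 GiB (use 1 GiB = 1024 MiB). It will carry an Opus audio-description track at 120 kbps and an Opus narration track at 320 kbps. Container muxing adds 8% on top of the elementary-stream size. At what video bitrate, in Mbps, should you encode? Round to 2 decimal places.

Budget: 12 GiB = 103079.2 Mb.
Stream payload after overhead: 103079.2 / 1.08 = 95443.7 Mb.
Total bitrate budget: 95443.7 Mb / 8160 s = 11.697 Mbps.
Audio total: 120 + 320 = 440 kbps = 0.440 Mbps.
Video: 11.697 − 0.440 = 11.257 Mbps.

11.26 Mbps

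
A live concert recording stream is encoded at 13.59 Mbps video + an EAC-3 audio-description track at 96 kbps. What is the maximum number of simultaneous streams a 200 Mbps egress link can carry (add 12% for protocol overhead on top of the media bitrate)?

13

Audio: 96 kbps = 0.096 Mbps.
Per-viewer media rate: 13.686 Mbps.
On the wire with 12% overhead: 15.328 Mbps.
200 Mbps = 200.0 Mbps; 200.0 / 15.328 = 13.05 → 13 viewers.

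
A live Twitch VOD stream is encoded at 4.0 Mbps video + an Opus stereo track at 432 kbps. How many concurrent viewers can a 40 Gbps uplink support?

Audio: 432 kbps = 0.432 Mbps.
Per-viewer media rate: 4.432 Mbps.
40 Gbps = 40,000 Mbps; 40,000 / 4.432 = 9025.27 → 9025 viewers.

9025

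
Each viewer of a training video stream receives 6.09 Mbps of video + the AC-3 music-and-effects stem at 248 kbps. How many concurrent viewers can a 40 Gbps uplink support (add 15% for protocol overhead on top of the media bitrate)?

Audio: 248 kbps = 0.248 Mbps.
Per-viewer media rate: 6.338 Mbps.
On the wire with 15% overhead: 7.289 Mbps.
40 Gbps = 40,000 Mbps; 40,000 / 7.289 = 5487.95 → 5487 viewers.

5487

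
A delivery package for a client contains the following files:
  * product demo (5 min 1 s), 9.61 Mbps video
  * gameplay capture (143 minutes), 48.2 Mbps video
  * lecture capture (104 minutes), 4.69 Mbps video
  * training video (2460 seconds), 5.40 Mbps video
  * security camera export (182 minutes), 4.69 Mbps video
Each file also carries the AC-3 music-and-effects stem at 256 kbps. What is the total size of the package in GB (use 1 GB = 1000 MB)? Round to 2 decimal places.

Audio: 256 kbps = 0.256 Mbps.
product demo: 9.866 Mbps × 301 s = 2969.7 Mb
gameplay capture: 48.456 Mbps × 8580 s = 415752.5 Mb
lecture capture: 4.946 Mbps × 6240 s = 30863.0 Mb
training video: 5.656 Mbps × 2460 s = 13913.8 Mb
security camera export: 4.946 Mbps × 10920 s = 54010.3 Mb
Total: 517509.3 Mb = 64688.7 MB.
= 64.69 GB.

64.69 GB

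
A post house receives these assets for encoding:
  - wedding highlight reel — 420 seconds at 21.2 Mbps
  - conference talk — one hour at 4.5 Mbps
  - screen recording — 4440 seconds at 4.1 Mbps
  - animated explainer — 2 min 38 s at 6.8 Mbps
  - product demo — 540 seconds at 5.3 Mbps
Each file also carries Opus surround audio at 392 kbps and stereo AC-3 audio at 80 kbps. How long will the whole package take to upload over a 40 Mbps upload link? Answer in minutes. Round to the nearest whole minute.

Audio total: 392 + 80 = 472 kbps = 0.472 Mbps.
wedding highlight reel: 21.672 Mbps × 420 s = 9102.2 Mb
conference talk: 4.972 Mbps × 3600 s = 17899.2 Mb
screen recording: 4.572 Mbps × 4440 s = 20299.7 Mb
animated explainer: 7.272 Mbps × 158 s = 1149.0 Mb
product demo: 5.772 Mbps × 540 s = 3116.9 Mb
Total: 51567.0 Mb = 6445.9 MB.
At 40 Mbps: 51567.0 / 40 = 1289 s ≈ 21.5 minutes.

21 minutes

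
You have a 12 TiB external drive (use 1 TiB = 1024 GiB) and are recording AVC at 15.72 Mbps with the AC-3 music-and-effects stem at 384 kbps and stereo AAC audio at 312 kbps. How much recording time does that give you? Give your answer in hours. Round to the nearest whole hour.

1786 hours

Audio total: 384 + 312 = 696 kbps = 0.696 Mbps.
Total bitrate: 15.72 + 0.696 = 16.416 Mbps.
Capacity: 12 TiB = 105,553,116 Mb.
Recording time: 105,553,116 / 16.416 = 6,429,893 s ≈ 1,786 hours.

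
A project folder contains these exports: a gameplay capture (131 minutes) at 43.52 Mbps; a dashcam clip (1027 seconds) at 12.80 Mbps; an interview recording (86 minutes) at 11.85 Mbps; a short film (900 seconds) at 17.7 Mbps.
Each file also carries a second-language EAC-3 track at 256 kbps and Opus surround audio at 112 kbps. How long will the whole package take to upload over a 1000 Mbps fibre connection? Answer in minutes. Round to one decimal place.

7.3 minutes

Audio total: 256 + 112 = 368 kbps = 0.368 Mbps.
gameplay capture: 43.888 Mbps × 7860 s = 344959.7 Mb
dashcam clip: 13.168 Mbps × 1027 s = 13523.5 Mb
interview recording: 12.218 Mbps × 5160 s = 63044.9 Mb
short film: 18.068 Mbps × 900 s = 16261.2 Mb
Total: 437789.3 Mb = 54723.7 MB.
At 1000 Mbps: 437789.3 / 1000 = 438 s ≈ 7.3 minutes.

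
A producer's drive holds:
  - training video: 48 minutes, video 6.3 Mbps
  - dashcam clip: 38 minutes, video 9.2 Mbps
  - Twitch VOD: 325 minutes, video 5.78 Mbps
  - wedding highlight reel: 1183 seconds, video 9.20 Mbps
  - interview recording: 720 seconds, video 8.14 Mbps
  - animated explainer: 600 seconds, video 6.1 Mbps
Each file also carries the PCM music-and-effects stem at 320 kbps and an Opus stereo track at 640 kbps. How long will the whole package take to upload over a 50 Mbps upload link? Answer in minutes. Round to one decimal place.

Audio total: 320 + 640 = 960 kbps = 0.960 Mbps.
training video: 7.260 Mbps × 2880 s = 20908.8 Mb
dashcam clip: 10.160 Mbps × 2280 s = 23164.8 Mb
Twitch VOD: 6.740 Mbps × 19500 s = 131430.0 Mb
wedding highlight reel: 10.160 Mbps × 1183 s = 12019.3 Mb
interview recording: 9.100 Mbps × 720 s = 6552.0 Mb
animated explainer: 7.060 Mbps × 600 s = 4236.0 Mb
Total: 198310.9 Mb = 24788.9 MB.
At 50 Mbps: 198310.9 / 50 = 3966 s ≈ 66.1 minutes.

66.1 minutes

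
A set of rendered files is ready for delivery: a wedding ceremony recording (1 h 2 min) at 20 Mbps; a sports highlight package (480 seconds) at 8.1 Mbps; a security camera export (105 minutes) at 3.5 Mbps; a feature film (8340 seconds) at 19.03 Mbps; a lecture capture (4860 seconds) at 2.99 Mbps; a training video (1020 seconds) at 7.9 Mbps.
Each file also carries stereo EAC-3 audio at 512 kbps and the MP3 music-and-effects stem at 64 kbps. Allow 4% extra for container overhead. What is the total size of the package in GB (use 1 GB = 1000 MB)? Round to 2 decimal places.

Audio total: 512 + 64 = 576 kbps = 0.576 Mbps.
wedding ceremony recording: 20.576 Mbps × 3720 s × 1.04 = 79604.4 Mb
sports highlight package: 8.676 Mbps × 480 s × 1.04 = 4331.1 Mb
security camera export: 4.076 Mbps × 6300 s × 1.04 = 26706.0 Mb
feature film: 19.606 Mbps × 8340 s × 1.04 = 170054.6 Mb
lecture capture: 3.566 Mbps × 4860 s × 1.04 = 18024.0 Mb
training video: 8.476 Mbps × 1020 s × 1.04 = 8991.3 Mb
Total: 307711.4 Mb = 38463.9 MB.
= 38.46 GB.

38.46 GB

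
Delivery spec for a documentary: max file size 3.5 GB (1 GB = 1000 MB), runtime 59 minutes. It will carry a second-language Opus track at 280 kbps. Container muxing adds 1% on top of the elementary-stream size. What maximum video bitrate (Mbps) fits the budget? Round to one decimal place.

Budget: 3.5 GB = 28000.0 Mb.
Stream payload after overhead: 28000.0 / 1.01 = 27722.8 Mb.
59 min = 3540 s
Total bitrate budget: 27722.8 Mb / 3540 s = 7.831 Mbps.
Audio: 280 kbps = 0.280 Mbps.
Video: 7.831 − 0.280 = 7.551 Mbps.

7.6 Mbps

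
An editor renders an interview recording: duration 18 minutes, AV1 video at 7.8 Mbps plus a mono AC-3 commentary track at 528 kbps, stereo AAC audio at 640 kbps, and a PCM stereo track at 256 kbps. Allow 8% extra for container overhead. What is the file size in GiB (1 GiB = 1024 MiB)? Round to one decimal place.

18 min = 1080 s
Audio total: 528 + 640 + 256 = 1424 kbps = 1.424 Mbps.
Total bitrate: 7.8 + 1.424 = 9.224 Mbps.
Stream data: 9.224 Mbps × 1080 s = 9961.9 Mb.
With 8% container overhead: ×1.08.
10,759 Mb = 1,344,859,200 bytes ÷ 1,073,741,824 = 1.252 GiB.

1.3 GiB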